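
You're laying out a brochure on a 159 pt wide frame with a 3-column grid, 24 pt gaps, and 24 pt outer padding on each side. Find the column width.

Inside the margins: 159 − 48 = 111 pt.
111 − 2·24 = 63; ÷3 gives c = 21 pt.

21 pt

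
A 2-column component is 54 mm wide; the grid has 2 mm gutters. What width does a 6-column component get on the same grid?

54 − 1·2 = 52; ÷2 gives c = 26 mm.
6 columns plus 5 gutters: 156 + 10 = 166 mm.

166 mm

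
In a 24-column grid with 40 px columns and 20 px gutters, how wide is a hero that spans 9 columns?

520 px

Span of 9: 9·40 + 8·20 = 360 + 160 = 520 px.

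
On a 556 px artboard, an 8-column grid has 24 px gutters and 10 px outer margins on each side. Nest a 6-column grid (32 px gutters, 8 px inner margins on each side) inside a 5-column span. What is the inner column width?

Inside the margins: 556 − 20 = 536 px.
8 columns + 7 gutters: 8c + 7·24 = 536.
8c = 536 − 168 = 368, so c = 46 px.
Span of 5: 5·46 + 4·24 = 230 + 96 = 326 px.
Inner content = 326 − 2·8 = 310 px.
Subtracting 5 gutters of 32 leaves 150 for 6 columns, so d = 25 px.

25 px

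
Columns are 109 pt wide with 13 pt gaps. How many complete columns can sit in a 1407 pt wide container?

11 columns

k columns need k·109 + (k−1)·13 = k·122 − 13.
k·122 − 13 ≤ 1407 → k ≤ 1420 / 122 ≈ 11.64, so k = 11.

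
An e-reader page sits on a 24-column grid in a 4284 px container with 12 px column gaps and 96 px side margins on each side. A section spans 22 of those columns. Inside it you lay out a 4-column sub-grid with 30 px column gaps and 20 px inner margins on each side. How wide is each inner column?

905 px

Outer content = 4284 − 2·96 = 4092 px.
4092 − 23·12 = 3816; ÷24 gives c = 159 px.
22 columns plus 21 column gaps: 3498 + 252 = 3750 px.
Inner content = 3750 − 2·20 = 3710 px.
4 columns + 3 column gaps: 4d + 3·30 = 3710.
4d = 3710 − 90 = 3620, so d = 905 px.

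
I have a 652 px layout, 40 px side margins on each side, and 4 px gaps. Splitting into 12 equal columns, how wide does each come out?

Inside the margins: 652 − 80 = 572 px.
12c + 11·4 = 572 → 12c = 528 → c = 44 px.

44 px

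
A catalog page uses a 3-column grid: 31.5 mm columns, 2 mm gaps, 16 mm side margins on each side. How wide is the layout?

Adding margins, columns and gutters: 32 + 94.5 + 4 = 130.5 mm.

130.5 mm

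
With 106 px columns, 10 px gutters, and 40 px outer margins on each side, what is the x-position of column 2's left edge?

156 px

Column 2 starts at margin + 1·(column + gutter) = 40 + 1·116 = 156 px.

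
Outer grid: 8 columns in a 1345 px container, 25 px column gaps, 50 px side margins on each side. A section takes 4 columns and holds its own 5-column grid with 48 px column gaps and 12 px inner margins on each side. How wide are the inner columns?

78.8 px

Take off 100 px of margins, leaving 1245 px.
1245 − 7·25 = 1070; ÷8 gives c = 133.75 px.
4 columns plus 3 column gaps: 535 + 75 = 610 px.
Inner content = 610 − 2·12 = 586 px.
5 columns + 4 column gaps: 5d + 4·48 = 586.
5d = 586 − 192 = 394, so d = 78.8 px.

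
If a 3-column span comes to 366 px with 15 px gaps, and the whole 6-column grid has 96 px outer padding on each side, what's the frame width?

939 px

3c + 2·15 = 366 → 3c = 336 → c = 112 px.
Frame = 2·96 + 6·112 + 5·15 = 192 + 672 + 75 = 939 px.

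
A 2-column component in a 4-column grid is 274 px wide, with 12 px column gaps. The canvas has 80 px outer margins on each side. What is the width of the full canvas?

274 − 1·12 = 262; ÷2 gives c = 131 px.
Total width: 2·80 + 4·131 + 3·12 = 720 px.

720 px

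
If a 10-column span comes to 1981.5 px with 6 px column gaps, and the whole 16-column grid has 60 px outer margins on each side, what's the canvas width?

3294 px

10 columns + 9 column gaps: 10c + 9·6 = 1981.5.
10c = 1981.5 − 54 = 1927.5, so c = 192.75 px.
Canvas = 2·60 + 16·192.75 + 15·6 = 120 + 3084 + 90 = 3294 px.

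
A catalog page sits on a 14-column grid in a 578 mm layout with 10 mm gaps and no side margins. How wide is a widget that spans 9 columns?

14c + 13·10 = 578 → 14c = 448 → c = 32 mm.
9-column span = 9·32 + 8·10 = 368 mm.

368 mm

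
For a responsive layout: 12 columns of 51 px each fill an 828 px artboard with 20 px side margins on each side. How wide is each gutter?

16 px

Subtract both margins: 828 − 2·20 = 788 px.
12 columns take 12·51 = 612 px; remaining 176 splits into 11 gutters.
g = 176 / 11 = 16 px.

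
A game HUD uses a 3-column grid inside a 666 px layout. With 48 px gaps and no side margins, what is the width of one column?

190 px

3 columns + 2 gaps: 3c + 2·48 = 666.
3c = 666 − 96 = 570, so c = 190 px.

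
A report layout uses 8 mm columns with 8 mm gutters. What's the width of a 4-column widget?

Span of 4: 4·8 + 3·8 = 32 + 24 = 56 mm.

56 mm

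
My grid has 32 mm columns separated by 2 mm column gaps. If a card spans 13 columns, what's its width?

13-column span = 13·32 + 12·2 = 440 mm.

440 mm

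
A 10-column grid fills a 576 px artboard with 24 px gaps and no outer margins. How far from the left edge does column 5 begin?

Subtracting 9 gaps of 24 leaves 360 for 10 columns, so c = 36 px.
Before column 5: 4 columns + 4 gaps.
Offset = 4·(36 + 24) = 4·60 = 240 px.

240 px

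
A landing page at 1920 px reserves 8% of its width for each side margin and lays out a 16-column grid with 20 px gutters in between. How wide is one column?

Each margin = 8% of 1920 = 153.6 px; content = 1920 − 2·153.6 = 1612.8 px.
16 columns + 15 gutters: 16c + 15·20 = 1612.8.
16c = 1612.8 − 300 = 1312.8, so c = 82.05 px.

82.05 px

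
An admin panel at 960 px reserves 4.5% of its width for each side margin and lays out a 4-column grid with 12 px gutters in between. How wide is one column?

Margins: 4.5% × 960 = 43.2 px each, so content = 960 − 86.4 = 873.6 px.
4c + 3·12 = 873.6 → 4c = 837.6 → c = 209.4 px.

209.4 px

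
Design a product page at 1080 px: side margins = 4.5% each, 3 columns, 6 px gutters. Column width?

323.6 px

1080 × (1 − 2·4.5%) = 1080 × 91% = 982.8 px for the columns.
3c + 2·6 = 982.8 → 3c = 970.8 → c = 323.6 px.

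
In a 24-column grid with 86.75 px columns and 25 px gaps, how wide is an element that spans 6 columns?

6-column span = 6·86.75 + 5·25 = 645.5 px.

645.5 px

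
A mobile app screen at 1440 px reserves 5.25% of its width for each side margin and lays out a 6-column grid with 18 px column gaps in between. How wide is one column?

1440 × (1 − 2·5.25%) = 1440 × 89.5% = 1288.8 px for the columns.
6c + 5·18 = 1288.8 → 6c = 1198.8 → c = 199.8 px.

199.8 px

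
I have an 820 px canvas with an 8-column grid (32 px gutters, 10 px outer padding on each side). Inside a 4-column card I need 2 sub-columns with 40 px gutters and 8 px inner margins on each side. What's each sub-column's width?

Inside the margins: 820 − 20 = 800 px.
800 − 7·32 = 576; ÷8 gives c = 72 px.
4-column span = 4·72 + 3·32 = 384 px.
Inner content = 384 − 2·8 = 368 px.
2d + 1·40 = 368 → 2d = 328 → d = 164 px.

164 px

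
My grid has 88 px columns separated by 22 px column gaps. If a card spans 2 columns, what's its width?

Span of 2: 2·88 + 1·22 = 176 + 22 = 198 px.

198 px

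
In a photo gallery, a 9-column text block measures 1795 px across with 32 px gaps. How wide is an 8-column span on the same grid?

1592 px

9 columns + 8 gaps: 9c + 8·32 = 1795.
9c = 1795 − 256 = 1539, so c = 171 px.
8-column span = 8·171 + 7·32 = 1592 px.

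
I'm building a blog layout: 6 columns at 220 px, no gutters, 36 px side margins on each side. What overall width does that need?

1392 px

Total width: 2·36 + 6·220 = 1392 px.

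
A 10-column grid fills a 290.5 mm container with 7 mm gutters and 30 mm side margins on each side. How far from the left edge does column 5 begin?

Take off 60 mm of margins, leaving 230.5 mm.
10c + 9·7 = 230.5 → 10c = 167.5 → c = 16.75 mm.
Each column+gutter stride is 23.75 mm; 4 of them past the 30 mm margin is 30 + 95 = 125 mm.

125 mm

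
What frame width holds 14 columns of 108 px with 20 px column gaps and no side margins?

Total width: 14·108 + 13·20 = 1772 px.

1772 px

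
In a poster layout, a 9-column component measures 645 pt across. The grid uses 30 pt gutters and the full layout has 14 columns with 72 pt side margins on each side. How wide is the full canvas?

1164 pt

Subtracting 8 gutters of 30 leaves 405 for 9 columns, so c = 45 pt.
Adding margins, columns and gutters: 144 + 630 + 390 = 1164 pt.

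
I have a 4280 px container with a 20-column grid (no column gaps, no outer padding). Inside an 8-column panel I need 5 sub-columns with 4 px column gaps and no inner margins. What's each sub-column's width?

339.2 px

With no column gaps, each column is 4280/20 = 214 px.
8-column span = 8·214 = 1712 px.
Subtracting 4 column gaps of 4 leaves 1696 for 5 columns, so d = 339.2 px.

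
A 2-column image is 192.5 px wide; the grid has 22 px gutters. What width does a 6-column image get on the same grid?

192.5 − 1·22 = 170.5; ÷2 gives c = 85.25 px.
6 columns plus 5 gutters: 511.5 + 110 = 621.5 px.

621.5 px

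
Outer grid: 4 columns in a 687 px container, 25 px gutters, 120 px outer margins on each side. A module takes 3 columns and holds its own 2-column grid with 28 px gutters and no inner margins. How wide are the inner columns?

150.5 px

Subtract both margins: 687 − 2·120 = 447 px.
4 columns + 3 gutters: 4c + 3·25 = 447.
4c = 447 − 75 = 372, so c = 93 px.
3 columns plus 2 gutters: 279 + 50 = 329 px.
2d + 1·28 = 329 → 2d = 301 → d = 150.5 px.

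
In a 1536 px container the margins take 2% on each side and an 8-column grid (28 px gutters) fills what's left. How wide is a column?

Each margin = 2% of 1536 = 30.72 px; content = 1536 − 2·30.72 = 1474.56 px.
1474.56 − 7·28 = 1278.56; ÷8 gives c = 159.82 px.

159.82 px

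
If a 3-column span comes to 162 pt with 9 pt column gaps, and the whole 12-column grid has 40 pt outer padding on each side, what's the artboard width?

Subtracting 2 column gaps of 9 leaves 144 for 3 columns, so c = 48 pt.
Adding margins, columns and gutters: 80 + 576 + 99 = 755 pt.

755 pt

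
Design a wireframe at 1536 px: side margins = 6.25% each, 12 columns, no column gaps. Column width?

112 px

1536 × (1 − 2·6.25%) = 1536 × 87.5% = 1344 px for the columns.
With no column gaps, each column is 1344/12 = 112 px.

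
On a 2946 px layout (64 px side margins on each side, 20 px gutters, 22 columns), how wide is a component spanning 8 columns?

Subtract both margins: 2946 − 2·64 = 2818 px.
2818 − 21·20 = 2398; ÷22 gives c = 109 px.
8 columns plus 7 gutters: 872 + 140 = 1012 px.

1012 px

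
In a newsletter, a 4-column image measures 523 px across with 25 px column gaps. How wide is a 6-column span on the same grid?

797 px

Subtracting 3 column gaps of 25 leaves 448 for 4 columns, so c = 112 px.
6 columns plus 5 column gaps: 672 + 125 = 797 px.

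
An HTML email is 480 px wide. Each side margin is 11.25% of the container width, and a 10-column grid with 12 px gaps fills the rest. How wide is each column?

480 × (1 − 2·11.25%) = 480 × 77.5% = 372 px for the columns.
10c + 9·12 = 372 → 10c = 264 → c = 26.4 px.

26.4 px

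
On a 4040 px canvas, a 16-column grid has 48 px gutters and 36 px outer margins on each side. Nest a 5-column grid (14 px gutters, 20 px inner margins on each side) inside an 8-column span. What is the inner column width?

Inside the margins: 4040 − 72 = 3968 px.
Subtracting 15 gutters of 48 leaves 3248 for 16 columns, so c = 203 px.
8-column span = 8·203 + 7·48 = 1960 px.
Inner content = 1960 − 2·20 = 1920 px.
1920 − 4·14 = 1864; ÷5 gives d = 372.8 px.

372.8 px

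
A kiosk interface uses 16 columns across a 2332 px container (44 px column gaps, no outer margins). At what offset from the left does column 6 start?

Subtracting 15 column gaps of 44 leaves 1672 for 16 columns, so c = 104.5 px.
No margin, so column 6 starts at 5·(column + gutter) = 5·148.5 = 742.5 px.

742.5 px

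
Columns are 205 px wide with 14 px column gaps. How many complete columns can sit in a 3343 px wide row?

15 columns

15 columns: 15·205 + 14·14 = 3271 px ≤ 3343.
16 columns: 3490 px > 3343. So 15.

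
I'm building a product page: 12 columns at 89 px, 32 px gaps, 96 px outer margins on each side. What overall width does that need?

1612 px

Total width: 2·96 + 12·89 + 11·32 = 1612 px.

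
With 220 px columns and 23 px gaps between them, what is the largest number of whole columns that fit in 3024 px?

12 columns

k columns need k·220 + (k−1)·23 = k·243 − 23.
k·243 − 23 ≤ 3024 → k ≤ 3047 / 243 ≈ 12.54, so k = 12.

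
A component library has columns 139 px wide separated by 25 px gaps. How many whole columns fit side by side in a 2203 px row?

13 columns

Each extra column adds 139 + 25 = 164 px.
(2203 + 25) / 164 = 13.59, so 13 columns fit.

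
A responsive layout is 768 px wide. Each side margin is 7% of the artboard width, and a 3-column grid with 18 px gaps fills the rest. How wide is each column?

768 × (1 − 2·7%) = 768 × 86% = 660.48 px for the columns.
3c + 2·18 = 660.48 → 3c = 624.48 → c = 208.16 px.

208.16 px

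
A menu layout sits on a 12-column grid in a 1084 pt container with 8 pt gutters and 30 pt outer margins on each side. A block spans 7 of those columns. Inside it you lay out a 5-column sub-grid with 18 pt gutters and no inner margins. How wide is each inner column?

104.4 pt

Take off 60 pt of margins, leaving 1024 pt.
12 columns + 11 gutters: 12c + 11·8 = 1024.
12c = 1024 − 88 = 936, so c = 78 pt.
7 columns plus 6 gutters: 546 + 48 = 594 pt.
594 − 4·18 = 522; ÷5 gives d = 104.4 pt.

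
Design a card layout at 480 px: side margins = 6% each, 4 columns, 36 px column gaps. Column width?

78.6 px

480 × (1 − 2·6%) = 480 × 88% = 422.4 px for the columns.
Subtracting 3 column gaps of 36 leaves 314.4 for 4 columns, so c = 78.6 px.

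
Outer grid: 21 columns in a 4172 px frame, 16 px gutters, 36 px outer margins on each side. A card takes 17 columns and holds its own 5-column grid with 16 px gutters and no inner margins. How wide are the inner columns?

Outer content = 4172 − 2·36 = 4100 px.
Subtracting 20 gutters of 16 leaves 3780 for 21 columns, so c = 180 px.
17 columns plus 16 gutters: 3060 + 256 = 3316 px.
5d + 4·16 = 3316 → 5d = 3252 → d = 650.4 px.

650.4 px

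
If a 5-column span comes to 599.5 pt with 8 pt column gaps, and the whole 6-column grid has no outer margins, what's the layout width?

599.5 − 4·8 = 567.5; ÷5 gives c = 113.5 pt.
Layout = 6·113.5 + 5·8 = 681 + 40 = 721 pt.

721 pt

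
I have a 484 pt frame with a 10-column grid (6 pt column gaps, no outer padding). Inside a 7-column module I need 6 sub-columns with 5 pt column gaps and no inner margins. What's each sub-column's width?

52 pt

Subtracting 9 column gaps of 6 leaves 430 for 10 columns, so c = 43 pt.
Span of 7: 7·43 + 6·6 = 301 + 36 = 337 pt.
6 columns + 5 column gaps: 6d + 5·5 = 337.
6d = 337 − 25 = 312, so d = 52 pt.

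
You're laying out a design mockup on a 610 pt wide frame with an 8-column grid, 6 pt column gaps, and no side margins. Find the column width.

8 columns + 7 column gaps: 8c + 7·6 = 610.
8c = 610 − 42 = 568, so c = 71 pt.

71 pt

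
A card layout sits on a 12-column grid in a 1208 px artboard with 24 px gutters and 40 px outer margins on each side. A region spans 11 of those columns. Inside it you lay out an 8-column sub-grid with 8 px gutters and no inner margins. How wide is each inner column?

Subtract both margins: 1208 − 2·40 = 1128 px.
Subtracting 11 gutters of 24 leaves 864 for 12 columns, so c = 72 px.
Span of 11: 11·72 + 10·24 = 792 + 240 = 1032 px.
1032 − 7·8 = 976; ÷8 gives d = 122 px.

122 px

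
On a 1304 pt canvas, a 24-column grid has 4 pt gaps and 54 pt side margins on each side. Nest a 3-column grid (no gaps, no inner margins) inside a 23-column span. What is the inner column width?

382 pt

Outer content = 1304 − 2·54 = 1196 pt.
24 columns + 23 gaps: 24c + 23·4 = 1196.
24c = 1196 − 92 = 1104, so c = 46 pt.
23-column span = 23·46 + 22·4 = 1146 pt.
1146 / 3 = 382 pt per column.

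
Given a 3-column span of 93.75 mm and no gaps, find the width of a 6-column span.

3c = 93.75 → c = 31.25 mm.
With no gaps, 6 columns span 6·31.25 = 187.5 mm.

187.5 mm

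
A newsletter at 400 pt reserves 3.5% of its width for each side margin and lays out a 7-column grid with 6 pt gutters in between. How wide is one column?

48 pt

400 × (1 − 2·3.5%) = 400 × 93% = 372 pt for the columns.
7c + 6·6 = 372 → 7c = 336 → c = 48 pt.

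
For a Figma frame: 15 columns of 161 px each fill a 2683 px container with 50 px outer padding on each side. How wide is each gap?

12 px

Content width = 2683 − 2·50 = 2583 px.
15 columns take 15·161 = 2415 px; remaining 168 splits into 14 gaps.
g = 168 / 14 = 12 px.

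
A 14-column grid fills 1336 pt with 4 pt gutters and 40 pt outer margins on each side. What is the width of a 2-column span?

176 pt

Inside the margins: 1336 − 80 = 1256 pt.
14 columns + 13 gutters: 14c + 13·4 = 1256.
14c = 1256 − 52 = 1204, so c = 86 pt.
2-column span = 2·86 + 1·4 = 176 pt.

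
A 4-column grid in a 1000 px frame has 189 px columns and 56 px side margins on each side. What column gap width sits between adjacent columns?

44 px

Take off 112 px of margins, leaving 888 px.
Columns use 756 px, leaving 132 px across 3 column gaps = 44 px each.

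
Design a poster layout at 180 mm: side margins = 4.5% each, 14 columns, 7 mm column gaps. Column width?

5.2 mm

180 × (1 − 2·4.5%) = 180 × 91% = 163.8 mm for the columns.
14c + 13·7 = 163.8 → 14c = 72.8 → c = 5.2 mm.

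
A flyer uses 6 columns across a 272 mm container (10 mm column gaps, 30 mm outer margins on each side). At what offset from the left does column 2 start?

Take off 60 mm of margins, leaving 212 mm.
212 − 5·10 = 162; ÷6 gives c = 27 mm.
Before column 2: the margin + 1 column + 1 column gap.
Offset = 30 + 1·(27 + 10) = 30 + 37 = 67 mm.

67 mm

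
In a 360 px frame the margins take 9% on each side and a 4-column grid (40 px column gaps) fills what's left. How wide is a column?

43.8 px

Each margin = 9% of 360 = 32.4 px; content = 360 − 2·32.4 = 295.2 px.
4c + 3·40 = 295.2 → 4c = 175.2 → c = 43.8 px.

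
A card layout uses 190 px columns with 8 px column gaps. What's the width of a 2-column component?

388 px

2-column span = 2·190 + 1·8 = 388 px.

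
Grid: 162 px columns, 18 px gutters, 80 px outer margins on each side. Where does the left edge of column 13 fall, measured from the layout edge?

Before column 13: the margin + 12 columns + 12 gutters.
Offset = 80 + 12·(162 + 18) = 80 + 2160 = 2240 px.

2240 px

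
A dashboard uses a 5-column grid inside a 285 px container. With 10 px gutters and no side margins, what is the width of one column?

49 px

285 − 4·10 = 245; ÷5 gives c = 49 px.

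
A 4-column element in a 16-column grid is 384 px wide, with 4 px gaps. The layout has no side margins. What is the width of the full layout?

4c + 3·4 = 384 → 4c = 372 → c = 93 px.
Summing: 1488 + 60 = 1548 px.

1548 px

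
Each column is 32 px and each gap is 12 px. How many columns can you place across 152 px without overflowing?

3 columns

3 columns: 3·32 + 2·12 = 120 px ≤ 152.
4 columns: 164 px > 152. So 3.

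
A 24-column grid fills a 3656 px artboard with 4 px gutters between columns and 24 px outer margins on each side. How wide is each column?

Content width = 3656 − 2·24 = 3608 px.
Subtracting 23 gutters of 4 leaves 3516 for 24 columns, so c = 146.5 px.

146.5 px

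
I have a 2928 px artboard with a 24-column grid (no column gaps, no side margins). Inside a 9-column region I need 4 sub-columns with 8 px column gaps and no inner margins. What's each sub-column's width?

2928 / 24 = 122 px per column.
9-column span = 9·122 = 1098 px.
4d + 3·8 = 1098 → 4d = 1074 → d = 268.5 px.

268.5 px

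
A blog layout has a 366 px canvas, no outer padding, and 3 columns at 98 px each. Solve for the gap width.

3·98 + 2g = 366 → 2g = 72 → g = 36 px.

36 px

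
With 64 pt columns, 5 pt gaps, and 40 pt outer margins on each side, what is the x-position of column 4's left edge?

247 pt

Before column 4: the margin + 3 columns + 3 gaps.
Offset = 40 + 3·(64 + 5) = 40 + 207 = 247 pt.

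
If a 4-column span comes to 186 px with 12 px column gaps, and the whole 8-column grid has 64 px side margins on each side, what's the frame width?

186 − 3·12 = 150; ÷4 gives c = 37.5 px.
Total width: 2·64 + 8·37.5 + 7·12 = 512 px.

512 px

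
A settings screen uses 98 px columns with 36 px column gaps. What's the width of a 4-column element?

500 px

Span of 4: 4·98 + 3·36 = 392 + 108 = 500 px.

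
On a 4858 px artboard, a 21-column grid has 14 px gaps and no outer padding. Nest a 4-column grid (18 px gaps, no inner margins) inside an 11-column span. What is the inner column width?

621 px

4858 − 20·14 = 4578; ÷21 gives c = 218 px.
11-column span = 11·218 + 10·14 = 2538 px.
Subtracting 3 gaps of 18 leaves 2484 for 4 columns, so d = 621 px.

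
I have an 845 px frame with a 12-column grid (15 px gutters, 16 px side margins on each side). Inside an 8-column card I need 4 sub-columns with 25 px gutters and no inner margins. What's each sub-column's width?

Take off 32 px of margins, leaving 813 px.
12 columns + 11 gutters: 12c + 11·15 = 813.
12c = 813 − 165 = 648, so c = 54 px.
Span of 8: 8·54 + 7·15 = 432 + 105 = 537 px.
537 − 3·25 = 462; ÷4 gives d = 115.5 px.

115.5 px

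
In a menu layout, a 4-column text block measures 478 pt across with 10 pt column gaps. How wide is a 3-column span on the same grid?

Subtracting 3 column gaps of 10 leaves 448 for 4 columns, so c = 112 pt.
3-column span = 3·112 + 2·10 = 356 pt.

356 pt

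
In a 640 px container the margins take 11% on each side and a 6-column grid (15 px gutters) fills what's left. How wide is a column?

Each margin = 11% of 640 = 70.4 px; content = 640 − 2·70.4 = 499.2 px.
6c + 5·15 = 499.2 → 6c = 424.2 → c = 70.7 px.

70.7 px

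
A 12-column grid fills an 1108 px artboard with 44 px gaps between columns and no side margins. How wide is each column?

52 px

Subtracting 11 gaps of 44 leaves 624 for 12 columns, so c = 52 px.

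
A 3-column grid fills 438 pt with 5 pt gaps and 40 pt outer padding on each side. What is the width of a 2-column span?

237 pt

Take off 80 pt of margins, leaving 358 pt.
358 − 2·5 = 348; ÷3 gives c = 116 pt.
2 columns plus 1 gap: 232 + 5 = 237 pt.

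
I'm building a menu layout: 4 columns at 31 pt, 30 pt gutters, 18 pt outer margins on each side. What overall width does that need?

Adding margins, columns and gutters: 36 + 124 + 90 = 250 pt.

250 pt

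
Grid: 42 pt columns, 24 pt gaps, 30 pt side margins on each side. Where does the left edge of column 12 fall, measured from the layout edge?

Column 12 starts at margin + 11·(column + gutter) = 30 + 11·66 = 756 pt.

756 pt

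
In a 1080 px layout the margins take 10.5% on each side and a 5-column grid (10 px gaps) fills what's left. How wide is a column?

1080 × (1 − 2·10.5%) = 1080 × 79% = 853.2 px for the columns.
Subtracting 4 gaps of 10 leaves 813.2 for 5 columns, so c = 162.64 px.

162.64 px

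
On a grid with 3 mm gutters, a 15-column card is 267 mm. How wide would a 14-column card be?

249 mm

267 − 14·3 = 225; ÷15 gives c = 15 mm.
14-column span = 14·15 + 13·3 = 249 mm.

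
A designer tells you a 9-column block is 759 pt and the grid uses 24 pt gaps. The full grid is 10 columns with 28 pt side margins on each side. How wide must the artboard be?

902 pt

9c + 8·24 = 759 → 9c = 567 → c = 63 pt.
Adding margins, columns and gutters: 56 + 630 + 216 = 902 pt.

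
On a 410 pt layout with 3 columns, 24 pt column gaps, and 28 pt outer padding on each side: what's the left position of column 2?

154 pt

Take off 56 pt of margins, leaving 354 pt.
Subtracting 2 column gaps of 24 leaves 306 for 3 columns, so c = 102 pt.
Before column 2: the margin + 1 column + 1 column gap.
Offset = 28 + 1·(102 + 24) = 28 + 126 = 154 pt.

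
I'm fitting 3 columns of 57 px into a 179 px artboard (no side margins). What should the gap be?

4 px

Columns use 171 px, leaving 8 px across 2 gaps = 4 px each.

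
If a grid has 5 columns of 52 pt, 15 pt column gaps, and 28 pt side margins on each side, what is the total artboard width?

Adding margins, columns and gutters: 56 + 260 + 60 = 376 pt.

376 pt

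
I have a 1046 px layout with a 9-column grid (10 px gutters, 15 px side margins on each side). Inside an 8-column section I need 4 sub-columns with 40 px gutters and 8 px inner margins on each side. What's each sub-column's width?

191.5 px

Subtract both margins: 1046 − 2·15 = 1016 px.
Subtracting 8 gutters of 10 leaves 936 for 9 columns, so c = 104 px.
8 columns plus 7 gutters: 832 + 70 = 902 px.
Inner content = 902 − 2·8 = 886 px.
Subtracting 3 gutters of 40 leaves 766 for 4 columns, so d = 191.5 px.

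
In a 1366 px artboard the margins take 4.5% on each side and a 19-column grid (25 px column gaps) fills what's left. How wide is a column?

Margins: 4.5% × 1366 = 61.47 px each, so content = 1366 − 122.94 = 1243.06 px.
1243.06 − 18·25 = 793.06; ÷19 gives c = 41.74 px.

41.74 px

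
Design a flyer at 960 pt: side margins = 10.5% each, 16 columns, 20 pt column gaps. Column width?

Each margin = 10.5% of 960 = 100.8 pt; content = 960 − 2·100.8 = 758.4 pt.
16c + 15·20 = 758.4 → 16c = 458.4 → c = 28.65 pt.

28.65 pt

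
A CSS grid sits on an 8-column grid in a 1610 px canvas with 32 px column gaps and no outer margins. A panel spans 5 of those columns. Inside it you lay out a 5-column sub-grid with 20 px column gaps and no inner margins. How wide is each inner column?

1610 − 7·32 = 1386; ÷8 gives c = 173.25 px.
Span of 5: 5·173.25 + 4·32 = 866.25 + 128 = 994.25 px.
994.25 − 4·20 = 914.25; ÷5 gives d = 182.85 px.

182.85 px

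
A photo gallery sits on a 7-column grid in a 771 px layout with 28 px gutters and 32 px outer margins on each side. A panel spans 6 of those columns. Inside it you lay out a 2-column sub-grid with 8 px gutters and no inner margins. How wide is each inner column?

Take off 64 px of margins, leaving 707 px.
7c + 6·28 = 707 → 7c = 539 → c = 77 px.
6 columns plus 5 gutters: 462 + 140 = 602 px.
602 − 1·8 = 594; ÷2 gives d = 297 px.

297 px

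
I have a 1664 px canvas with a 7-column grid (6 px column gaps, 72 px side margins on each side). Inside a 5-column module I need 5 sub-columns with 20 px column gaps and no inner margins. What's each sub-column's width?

Take off 144 px of margins, leaving 1520 px.
Subtracting 6 column gaps of 6 leaves 1484 for 7 columns, so c = 212 px.
5 columns plus 4 column gaps: 1060 + 24 = 1084 px.
5d + 4·20 = 1084 → 5d = 1004 → d = 200.8 px.

200.8 px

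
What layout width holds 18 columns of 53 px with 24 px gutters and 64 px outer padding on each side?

1490 px

Adding margins, columns and gutters: 128 + 954 + 408 = 1490 px.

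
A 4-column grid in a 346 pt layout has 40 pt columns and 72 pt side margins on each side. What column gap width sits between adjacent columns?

Subtract both margins: 346 − 2·72 = 202 pt.
4 columns take 4·40 = 160 pt; remaining 42 splits into 3 column gaps.
g = 42 / 3 = 14 pt.

14 pt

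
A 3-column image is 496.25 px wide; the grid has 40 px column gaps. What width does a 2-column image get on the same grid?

317.5 px

496.25 − 2·40 = 416.25; ÷3 gives c = 138.75 px.
2-column span = 2·138.75 + 1·40 = 317.5 px.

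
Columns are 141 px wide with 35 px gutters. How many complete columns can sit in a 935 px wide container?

5 columns

5 columns: 5·141 + 4·35 = 845 px ≤ 935.
6 columns: 1021 px > 935. So 5.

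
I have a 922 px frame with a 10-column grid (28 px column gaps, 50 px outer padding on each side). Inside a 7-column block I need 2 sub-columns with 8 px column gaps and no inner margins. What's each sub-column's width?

Take off 100 px of margins, leaving 822 px.
Subtracting 9 column gaps of 28 leaves 570 for 10 columns, so c = 57 px.
7-column span = 7·57 + 6·28 = 567 px.
Subtracting 1 column gap of 8 leaves 559 for 2 columns, so d = 279.5 px.

279.5 px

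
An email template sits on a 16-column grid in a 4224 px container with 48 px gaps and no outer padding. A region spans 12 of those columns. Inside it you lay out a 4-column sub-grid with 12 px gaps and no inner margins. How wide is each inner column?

780 px

Subtracting 15 gaps of 48 leaves 3504 for 16 columns, so c = 219 px.
Span of 12: 12·219 + 11·48 = 2628 + 528 = 3156 px.
4d + 3·12 = 3156 → 4d = 3120 → d = 780 px.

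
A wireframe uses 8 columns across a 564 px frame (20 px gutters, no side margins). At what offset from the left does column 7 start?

564 − 7·20 = 424; ÷8 gives c = 53 px.
Before column 7: 6 columns + 6 gutters.
Offset = 6·(53 + 20) = 6·73 = 438 px.

438 px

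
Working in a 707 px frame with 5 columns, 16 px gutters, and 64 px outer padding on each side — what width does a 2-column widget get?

Subtract both margins: 707 − 2·64 = 579 px.
579 − 4·16 = 515; ÷5 gives c = 103 px.
2 columns plus 1 gutter: 206 + 16 = 222 px.

222 px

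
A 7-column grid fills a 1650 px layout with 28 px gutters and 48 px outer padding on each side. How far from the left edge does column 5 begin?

Take off 96 px of margins, leaving 1554 px.
7c + 6·28 = 1554 → 7c = 1386 → c = 198 px.
Each column+gutter stride is 226 px; 4 of them past the 48 px margin is 48 + 904 = 952 px.

952 px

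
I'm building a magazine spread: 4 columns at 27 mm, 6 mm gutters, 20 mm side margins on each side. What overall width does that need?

Canvas = 2·20 + 4·27 + 3·6 = 40 + 108 + 18 = 166 mm.

166 mm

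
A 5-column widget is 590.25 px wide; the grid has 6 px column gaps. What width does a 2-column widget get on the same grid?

590.25 − 4·6 = 566.25; ÷5 gives c = 113.25 px.
2 columns plus 1 column gap: 226.5 + 6 = 232.5 px.

232.5 px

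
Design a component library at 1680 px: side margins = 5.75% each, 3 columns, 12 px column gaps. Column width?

1680 × (1 − 2·5.75%) = 1680 × 88.5% = 1486.8 px for the columns.
3 columns + 2 column gaps: 3c + 2·12 = 1486.8.
3c = 1486.8 − 24 = 1462.8, so c = 487.6 px.

487.6 px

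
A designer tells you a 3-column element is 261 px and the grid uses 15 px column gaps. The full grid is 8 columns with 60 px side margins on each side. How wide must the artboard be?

261 − 2·15 = 231; ÷3 gives c = 77 px.
Artboard = 2·60 + 8·77 + 7·15 = 120 + 616 + 105 = 841 px.

841 px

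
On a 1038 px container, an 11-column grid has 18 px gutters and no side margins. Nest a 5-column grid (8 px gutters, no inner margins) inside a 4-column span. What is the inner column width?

11 columns + 10 gutters: 11c + 10·18 = 1038.
11c = 1038 − 180 = 858, so c = 78 px.
4-column span = 4·78 + 3·18 = 366 px.
366 − 4·8 = 334; ÷5 gives d = 66.8 px.

66.8 px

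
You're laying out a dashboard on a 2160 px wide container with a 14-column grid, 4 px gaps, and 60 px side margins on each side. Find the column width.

142 px

Inside the margins: 2160 − 120 = 2040 px.
14 columns + 13 gaps: 14c + 13·4 = 2040.
14c = 2040 − 52 = 1988, so c = 142 px.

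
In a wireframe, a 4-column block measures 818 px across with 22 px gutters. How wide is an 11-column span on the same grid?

2288 px

Subtracting 3 gutters of 22 leaves 752 for 4 columns, so c = 188 px.
11 columns plus 10 gutters: 2068 + 220 = 2288 px.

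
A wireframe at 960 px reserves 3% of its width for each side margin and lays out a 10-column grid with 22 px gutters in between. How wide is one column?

960 × (1 − 2·3%) = 960 × 94% = 902.4 px for the columns.
10 columns + 9 gutters: 10c + 9·22 = 902.4.
10c = 902.4 − 198 = 704.4, so c = 70.44 px.

70.44 px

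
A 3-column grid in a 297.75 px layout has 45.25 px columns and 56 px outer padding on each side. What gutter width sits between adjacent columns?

25 px

Subtract both margins: 297.75 − 2·56 = 185.75 px.
3 columns take 3·45.25 = 135.75 px; remaining 50 splits into 2 gutters.
g = 50 / 2 = 25 px.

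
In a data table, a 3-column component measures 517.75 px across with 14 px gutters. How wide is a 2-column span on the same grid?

340.5 px

3c + 2·14 = 517.75 → 3c = 489.75 → c = 163.25 px.
2-column span = 2·163.25 + 1·14 = 340.5 px.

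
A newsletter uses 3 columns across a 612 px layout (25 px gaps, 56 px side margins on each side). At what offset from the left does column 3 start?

Content = 612 − 2·56 = 500 px.
Subtracting 2 gaps of 25 leaves 450 for 3 columns, so c = 150 px.
Each column+gutter stride is 175 px; 2 of them past the 56 px margin is 56 + 350 = 406 px.

406 px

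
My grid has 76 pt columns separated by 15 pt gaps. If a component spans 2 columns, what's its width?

167 pt

2-column span = 2·76 + 1·15 = 167 pt.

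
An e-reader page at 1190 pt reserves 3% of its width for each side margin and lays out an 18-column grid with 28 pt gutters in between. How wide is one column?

1190 × (1 − 2·3%) = 1190 × 94% = 1118.6 pt for the columns.
1118.6 − 17·28 = 642.6; ÷18 gives c = 35.7 pt.

35.7 pt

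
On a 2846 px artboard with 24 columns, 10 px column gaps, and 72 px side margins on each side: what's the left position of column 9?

Content = 2846 − 2·72 = 2702 px.
24 columns + 23 column gaps: 24c + 23·10 = 2702.
24c = 2702 − 230 = 2472, so c = 103 px.
Column 9 starts at margin + 8·(column + gutter) = 72 + 8·113 = 976 px.

976 px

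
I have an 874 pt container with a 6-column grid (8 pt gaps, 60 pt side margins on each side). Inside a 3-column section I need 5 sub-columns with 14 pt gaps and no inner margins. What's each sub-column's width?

63.4 pt

Subtract both margins: 874 − 2·60 = 754 pt.
Subtracting 5 gaps of 8 leaves 714 for 6 columns, so c = 119 pt.
3 columns plus 2 gaps: 357 + 16 = 373 pt.
Subtracting 4 gaps of 14 leaves 317 for 5 columns, so d = 63.4 pt.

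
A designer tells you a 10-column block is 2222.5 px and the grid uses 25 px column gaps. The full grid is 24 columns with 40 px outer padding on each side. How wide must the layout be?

10 columns + 9 column gaps: 10c + 9·25 = 2222.5.
10c = 2222.5 − 225 = 1997.5, so c = 199.75 px.
Total width: 2·40 + 24·199.75 + 23·25 = 5449 px.

5449 px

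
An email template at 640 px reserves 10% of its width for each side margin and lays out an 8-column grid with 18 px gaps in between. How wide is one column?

640 × (1 − 2·10%) = 640 × 80% = 512 px for the columns.
8c + 7·18 = 512 → 8c = 386 → c = 48.25 px.

48.25 px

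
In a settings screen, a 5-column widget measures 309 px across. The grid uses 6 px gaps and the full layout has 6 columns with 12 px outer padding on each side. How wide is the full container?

5 columns + 4 gaps: 5c + 4·6 = 309.
5c = 309 − 24 = 285, so c = 57 px.
Total width: 2·12 + 6·57 + 5·6 = 396 px.

396 px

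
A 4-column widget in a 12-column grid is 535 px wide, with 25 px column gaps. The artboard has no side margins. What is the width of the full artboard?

1655 px

Subtracting 3 column gaps of 25 leaves 460 for 4 columns, so c = 115 px.
Artboard = 12·115 + 11·25 = 1380 + 275 = 1655 px.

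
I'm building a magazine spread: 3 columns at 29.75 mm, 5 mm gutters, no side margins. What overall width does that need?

Frame = 3·29.75 + 2·5 = 89.25 + 10 = 99.25 mm.

99.25 mm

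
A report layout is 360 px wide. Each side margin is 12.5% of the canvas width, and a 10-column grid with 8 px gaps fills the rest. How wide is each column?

Margins: 12.5% × 360 = 45 px each, so content = 360 − 90 = 270 px.
270 − 9·8 = 198; ÷10 gives c = 19.8 px.

19.8 px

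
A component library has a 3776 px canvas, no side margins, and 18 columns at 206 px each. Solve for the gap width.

18·206 + 17g = 3776 → 17g = 68 → g = 4 px.

4 px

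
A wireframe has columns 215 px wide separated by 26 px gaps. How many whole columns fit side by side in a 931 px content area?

3 columns

k columns need k·215 + (k−1)·26 = k·241 − 26.
k·241 − 26 ≤ 931 → k ≤ 957 / 241 ≈ 3.97, so k = 3.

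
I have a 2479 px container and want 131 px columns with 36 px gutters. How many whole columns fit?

15 columns

15 columns: 15·131 + 14·36 = 2469 px ≤ 2479.
16 columns: 2636 px > 2479. So 15.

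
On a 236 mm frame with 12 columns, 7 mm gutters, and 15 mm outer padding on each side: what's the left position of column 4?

Subtract both margins: 236 − 2·15 = 206 mm.
206 − 11·7 = 129; ÷12 gives c = 10.75 mm.
Column 4 starts at margin + 3·(column + gutter) = 15 + 3·17.75 = 68.25 mm.

68.25 mm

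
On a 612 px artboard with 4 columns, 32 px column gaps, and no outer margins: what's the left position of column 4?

483 px

4c + 3·32 = 612 → 4c = 516 → c = 129 px.
No margin, so column 4 starts at 3·(column + gutter) = 3·161 = 483 px.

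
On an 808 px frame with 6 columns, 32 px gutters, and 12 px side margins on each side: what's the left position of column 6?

Inside the margins: 808 − 24 = 784 px.
784 − 5·32 = 624; ÷6 gives c = 104 px.
Each column+gutter stride is 136 px; 5 of them past the 12 px margin is 12 + 680 = 692 px.

692 px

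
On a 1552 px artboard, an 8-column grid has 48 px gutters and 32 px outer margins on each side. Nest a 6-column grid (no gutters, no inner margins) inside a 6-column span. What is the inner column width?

184 px

Take off 64 px of margins, leaving 1488 px.
8c + 7·48 = 1488 → 8c = 1152 → c = 144 px.
6-column span = 6·144 + 5·48 = 1104 px.
With no gutters, each column is 1104/6 = 184 px.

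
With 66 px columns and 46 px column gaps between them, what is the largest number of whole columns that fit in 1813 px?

16 columns: 16·66 + 15·46 = 1746 px ≤ 1813.
17 columns: 1858 px > 1813. So 16.

16 columns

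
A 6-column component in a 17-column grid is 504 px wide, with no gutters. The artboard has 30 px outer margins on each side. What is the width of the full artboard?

504 / 6 = 84 px per column.
Artboard = 2·30 + 17·84 = 60 + 1428 = 1488 px.

1488 px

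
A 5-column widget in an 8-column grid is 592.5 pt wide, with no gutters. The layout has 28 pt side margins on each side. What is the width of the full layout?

With no gutters, each column is 592.5/5 = 118.5 pt.
Summing: 56 + 948 = 1004 pt.

1004 pt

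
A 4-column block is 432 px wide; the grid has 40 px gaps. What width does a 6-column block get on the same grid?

668 px

Subtracting 3 gaps of 40 leaves 312 for 4 columns, so c = 78 px.
6 columns plus 5 gaps: 468 + 200 = 668 px.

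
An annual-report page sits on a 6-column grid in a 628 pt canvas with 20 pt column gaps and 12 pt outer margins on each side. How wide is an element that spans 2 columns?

Take off 24 pt of margins, leaving 604 pt.
6 columns + 5 column gaps: 6c + 5·20 = 604.
6c = 604 − 100 = 504, so c = 84 pt.
Span of 2: 2·84 + 1·20 = 168 + 20 = 188 pt.

188 pt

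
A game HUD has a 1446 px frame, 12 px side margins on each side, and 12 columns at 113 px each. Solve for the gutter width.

Subtract both margins: 1446 − 2·12 = 1422 px.
12 columns take 12·113 = 1356 px; remaining 66 splits into 11 gutters.
g = 66 / 11 = 6 px.

6 px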